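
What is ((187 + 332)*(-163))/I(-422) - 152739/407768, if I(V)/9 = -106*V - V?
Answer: -16094490125/27618534408 ≈ -0.58274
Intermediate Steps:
I(V) = -963*V (I(V) = 9*(-106*V - V) = 9*(-107*V) = -963*V)
((187 + 332)*(-163))/I(-422) - 152739/407768 = ((187 + 332)*(-163))/((-963*(-422))) - 152739/407768 = (519*(-163))/406386 - 152739*1/407768 = -84597*1/406386 - 152739/407768 = -28199/135462 - 152739/407768 = -16094490125/27618534408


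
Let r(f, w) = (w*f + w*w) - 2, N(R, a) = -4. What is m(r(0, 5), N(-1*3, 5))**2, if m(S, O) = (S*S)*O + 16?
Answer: 4410000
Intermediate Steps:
r(f, w) = -2 + w**2 + f*w (r(f, w) = (f*w + w**2) - 2 = (w**2 + f*w) - 2 = -2 + w**2 + f*w)
m(S, O) = 16 + O*S**2 (m(S, O) = S**2*O + 16 = O*S**2 + 16 = 16 + O*S**2)
m(r(0, 5), N(-1*3, 5))**2 = (16 - 4*(-2 + 5**2 + 0*5)**2)**2 = (16 - 4*(-2 + 25 + 0)**2)**2 = (16 - 4*23**2)**2 = (16 - 4*529)**2 = (16 - 2116)**2 = (-2100)**2 = 4410000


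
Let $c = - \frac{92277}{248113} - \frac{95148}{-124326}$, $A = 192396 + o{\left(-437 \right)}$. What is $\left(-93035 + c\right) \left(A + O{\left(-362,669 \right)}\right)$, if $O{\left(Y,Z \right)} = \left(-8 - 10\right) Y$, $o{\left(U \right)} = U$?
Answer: $- \frac{31643849631573738350}{1713716491} \approx -1.8465 \cdot 10^{10}$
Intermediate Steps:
$O{\left(Y,Z \right)} = - 18 Y$
$A = 191959$ ($A = 192396 - 437 = 191959$)
$c = \frac{674168079}{1713716491}$ ($c = \left(-92277\right) \frac{1}{248113} - - \frac{5286}{6907} = - \frac{92277}{248113} + \frac{5286}{6907} = \frac{674168079}{1713716491} \approx 0.3934$)
$\left(-93035 + c\right) \left(A + O{\left(-362,669 \right)}\right) = \left(-93035 + \frac{674168079}{1713716491}\right) \left(191959 - -6516\right) = - \frac{159434939572106 \left(191959 + 6516\right)}{1713716491} = \left(- \frac{159434939572106}{1713716491}\right) 198475 = - \frac{31643849631573738350}{1713716491}$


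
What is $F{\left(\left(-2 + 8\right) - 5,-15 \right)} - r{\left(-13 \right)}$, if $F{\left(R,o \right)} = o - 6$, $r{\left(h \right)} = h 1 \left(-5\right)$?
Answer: $-86$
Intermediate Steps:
$r{\left(h \right)} = - 5 h$ ($r{\left(h \right)} = h \left(-5\right) = - 5 h$)
$F{\left(R,o \right)} = -6 + o$ ($F{\left(R,o \right)} = o - 6 = -6 + o$)
$F{\left(\left(-2 + 8\right) - 5,-15 \right)} - r{\left(-13 \right)} = \left(-6 - 15\right) - \left(-5\right) \left(-13\right) = -21 - 65 = -86$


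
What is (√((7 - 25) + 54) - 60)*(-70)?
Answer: 3780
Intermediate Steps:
(√((7 - 25) + 54) - 60)*(-70) = (√(-18 + 54) - 60)*(-70) = (√36 - 60)*(-70) = (6 - 60)*(-70) = -54*(-70) = 3780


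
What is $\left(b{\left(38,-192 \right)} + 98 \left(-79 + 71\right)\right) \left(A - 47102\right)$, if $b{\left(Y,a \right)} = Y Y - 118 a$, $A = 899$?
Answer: $-1077269148$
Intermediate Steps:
$b{\left(Y,a \right)} = Y^{2} - 118 a$
$\left(b{\left(38,-192 \right)} + 98 \left(-79 + 71\right)\right) \left(A - 47102\right) = \left(\left(38^{2} - -22656\right) + 98 \left(-79 + 71\right)\right) \left(899 - 47102\right) = \left(\left(1444 + 22656\right) + 98 \left(-8\right)\right) \left(-46203\right) = \left(24100 - 784\right) \left(-46203\right) = 23316 \left(-46203\right) = -1077269148$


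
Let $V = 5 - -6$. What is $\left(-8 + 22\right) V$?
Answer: $154$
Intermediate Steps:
$V = 11$ ($V = 5 + 6 = 11$)
$\left(-8 + 22\right) V = \left(-8 + 22\right) 11 = 14 \cdot 11 = 154$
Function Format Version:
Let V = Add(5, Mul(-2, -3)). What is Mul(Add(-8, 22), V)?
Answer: 154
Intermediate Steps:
V = 11 (V = Add(5, 6) = 11)
Mul(Add(-8, 22), V) = Mul(Add(-8, 22), 11) = Mul(14, 11) = 154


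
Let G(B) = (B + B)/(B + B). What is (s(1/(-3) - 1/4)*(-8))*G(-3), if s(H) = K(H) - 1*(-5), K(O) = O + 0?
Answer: -106/3 ≈ -35.333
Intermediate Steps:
G(B) = 1 (G(B) = (2*B)/((2*B)) = (2*B)*(1/(2*B)) = 1)
K(O) = O
s(H) = 5 + H (s(H) = H - 1*(-5) = H + 5 = 5 + H)
(s(1/(-3) - 1/4)*(-8))*G(-3) = ((5 + (1/(-3) - 1/4))*(-8))*1 = ((5 + (1*(-⅓) - 1*¼))*(-8))*1 = ((5 + (-⅓ - ¼))*(-8))*1 = ((5 - 7/12)*(-8))*1 = ((53/12)*(-8))*1 = -106/3*1 = -106/3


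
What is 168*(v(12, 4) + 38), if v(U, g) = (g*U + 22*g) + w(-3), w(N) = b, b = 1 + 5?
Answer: 30240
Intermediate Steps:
b = 6
w(N) = 6
v(U, g) = 6 + 22*g + U*g (v(U, g) = (g*U + 22*g) + 6 = (U*g + 22*g) + 6 = (22*g + U*g) + 6 = 6 + 22*g + U*g)
168*(v(12, 4) + 38) = 168*((6 + 22*4 + 12*4) + 38) = 168*((6 + 88 + 48) + 38) = 168*(142 + 38) = 168*180 = 30240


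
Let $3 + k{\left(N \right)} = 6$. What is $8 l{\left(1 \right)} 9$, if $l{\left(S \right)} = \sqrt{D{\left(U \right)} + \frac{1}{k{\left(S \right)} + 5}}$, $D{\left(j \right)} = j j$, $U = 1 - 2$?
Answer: $54 \sqrt{2} \approx 76.368$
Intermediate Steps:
$k{\left(N \right)} = 3$ ($k{\left(N \right)} = -3 + 6 = 3$)
$U = -1$
$D{\left(j \right)} = j^{2}$
$l{\left(S \right)} = \frac{3 \sqrt{2}}{4}$ ($l{\left(S \right)} = \sqrt{\left(-1\right)^{2} + \frac{1}{3 + 5}} = \sqrt{1 + \frac{1}{8}} = \sqrt{\frac{9}{8}} = \frac{3 \sqrt{2}}{4}$)
$8 l{\left(1 \right)} 9 = 8 \frac{3 \sqrt{2}}{4} \cdot 9 = 6 \sqrt{2} \cdot 9 = 54 \sqrt{2}$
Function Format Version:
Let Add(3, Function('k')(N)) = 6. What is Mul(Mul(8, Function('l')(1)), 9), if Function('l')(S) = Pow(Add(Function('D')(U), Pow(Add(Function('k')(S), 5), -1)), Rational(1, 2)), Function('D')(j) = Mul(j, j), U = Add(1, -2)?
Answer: Mul(54, Pow(2, Rational(1, 2))) ≈ 76.368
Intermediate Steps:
Function('k')(N) = 3 (Function('k')(N) = Add(-3, 6) = 3)
U = -1
Function('D')(j) = Pow(j, 2)
Function('l')(S) = Mul(Rational(3, 4), Pow(2, Rational(1, 2))) (Function('l')(S) = Pow(Add(Pow(-1, 2), Pow(Add(3, 5), -1)), Rational(1, 2)) = Pow(Add(1, Pow(8, -1)), Rational(1, 2)) = Pow(Add(1, Rational(1, 8)), Rational(1, 2)) = Pow(Rational(9, 8), Rational(1, 2)) = Mul(Rational(3, 4), Pow(2, Rational(1, 2))))
Mul(Mul(8, Function('l')(1)), 9) = Mul(Mul(8, Mul(Rational(3, 4), Pow(2, Rational(1, 2)))), 9) = Mul(Mul(6, Pow(2, Rational(1, 2))), 9) = Mul(54, Pow(2, Rational(1, 2)))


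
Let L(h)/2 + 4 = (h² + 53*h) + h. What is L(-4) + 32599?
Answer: 32191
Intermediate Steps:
L(h) = -8 + 2*h² + 108*h (L(h) = -8 + 2*((h² + 53*h) + h) = -8 + 2*(h² + 54*h) = -8 + (2*h² + 108*h) = -8 + 2*h² + 108*h)
L(-4) + 32599 = (-8 + 2*(-4)² + 108*(-4)) + 32599 = (-8 + 2*16 - 432) + 32599 = (-8 + 32 - 432) + 32599 = -408 + 32599 = 32191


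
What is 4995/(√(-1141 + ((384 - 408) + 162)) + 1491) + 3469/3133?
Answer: 31048505881/6968055172 - 4995*I*√1003/2224084 ≈ 4.4558 - 0.071127*I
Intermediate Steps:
4995/(√(-1141 + ((384 - 408) + 162)) + 1491) + 3469/3133 = 4995/(√(-1141 + (-24 + 162)) + 1491) + 3469*(1/3133) = 4995/(√(-1141 + 138) + 1491) + 3469/3133 = 4995/(√(-1003) + 1491) + 3469/3133 = 4995/(I*√1003 + 1491) + 3469/3133 = 4995/(1491 + I*√1003) + 3469/3133 = 3469/3133 + 4995/(1491 + I*√1003)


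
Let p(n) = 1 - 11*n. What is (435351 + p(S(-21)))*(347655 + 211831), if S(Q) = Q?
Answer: 243702590338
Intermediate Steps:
(435351 + p(S(-21)))*(347655 + 211831) = (435351 + (1 - 11*(-21)))*(347655 + 211831) = (435351 + (1 + 231))*559486 = (435351 + 232)*559486 = 435583*559486 = 243702590338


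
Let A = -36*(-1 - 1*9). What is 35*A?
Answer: 12600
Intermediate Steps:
A = 360 (A = -36*(-1 - 9) = -36*(-10) = 360)
35*A = 35*360 = 12600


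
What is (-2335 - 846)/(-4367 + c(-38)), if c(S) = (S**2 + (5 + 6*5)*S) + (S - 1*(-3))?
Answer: 3181/4288 ≈ 0.74184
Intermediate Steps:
c(S) = 3 + S**2 + 36*S (c(S) = (S**2 + (5 + 30)*S) + (S + 3) = (S**2 + 35*S) + (3 + S) = 3 + S**2 + 36*S)
(-2335 - 846)/(-4367 + c(-38)) = (-2335 - 846)/(-4367 + (3 + (-38)**2 + 36*(-38))) = -3181/(-4367 + (3 + 1444 - 1368)) = -3181/(-4367 + 79) = -3181/(-4288) = -3181*(-1/4288) = 3181/4288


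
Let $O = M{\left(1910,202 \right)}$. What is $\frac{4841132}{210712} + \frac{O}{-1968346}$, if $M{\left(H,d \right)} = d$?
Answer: $\frac{1191122530481}{51844265294} \approx 22.975$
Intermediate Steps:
$O = 202$
$\frac{4841132}{210712} + \frac{O}{-1968346} = \frac{4841132}{210712} + \frac{202}{-1968346} = 4841132 \cdot \frac{1}{210712} + 202 \left(- \frac{1}{1968346}\right) = \frac{1210283}{52678} - \frac{101}{984173} = \frac{1191122530481}{51844265294}$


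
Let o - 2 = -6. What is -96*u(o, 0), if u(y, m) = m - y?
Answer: -384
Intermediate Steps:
o = -4 (o = 2 - 6 = -4)
-96*u(o, 0) = -96*(0 - 1*(-4)) = -96*(0 + 4) = -96*4 = -384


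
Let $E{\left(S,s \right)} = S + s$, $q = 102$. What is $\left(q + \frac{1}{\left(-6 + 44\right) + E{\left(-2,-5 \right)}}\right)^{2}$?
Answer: $\frac{10004569}{961} \approx 10411.0$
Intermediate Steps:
$\left(q + \frac{1}{\left(-6 + 44\right) + E{\left(-2,-5 \right)}}\right)^{2} = \left(102 + \frac{1}{\left(-6 + 44\right) - 7}\right)^{2} = \left(102 + \frac{1}{38 - 7}\right)^{2} = \left(102 + \frac{1}{31}\right)^{2} = \left(\frac{3163}{31}\right)^{2} = \frac{10004569}{961}$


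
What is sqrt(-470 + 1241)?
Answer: sqrt(771) ≈ 27.767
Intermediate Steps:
sqrt(-470 + 1241) = sqrt(771)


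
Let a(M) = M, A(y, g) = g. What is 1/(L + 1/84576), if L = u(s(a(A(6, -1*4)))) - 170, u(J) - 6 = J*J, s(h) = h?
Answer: -84576/12517247 ≈ -0.0067568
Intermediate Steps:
u(J) = 6 + J² (u(J) = 6 + J*J = 6 + J²)
L = -148 (L = (6 + (-1*4)²) - 170 = (6 + (-4)²) - 170 = (6 + 16) - 170 = 22 - 170 = -148)
1/(L + 1/84576) = 1/(-148 + 1/84576) = 1/(-12517247/84576) = -84576/12517247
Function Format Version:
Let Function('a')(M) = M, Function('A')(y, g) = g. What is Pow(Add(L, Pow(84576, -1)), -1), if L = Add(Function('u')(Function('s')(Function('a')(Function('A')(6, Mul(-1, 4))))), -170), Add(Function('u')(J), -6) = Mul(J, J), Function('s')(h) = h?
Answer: Rational(-84576, 12517247) ≈ -0.0067568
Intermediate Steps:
Function('u')(J) = Add(6, Pow(J, 2)) (Function('u')(J) = Add(6, Mul(J, J)) = Add(6, Pow(J, 2)))
L = -148 (L = Add(Add(6, Pow(Mul(-1, 4), 2)), -170) = Add(Add(6, Pow(-4, 2)), -170) = Add(Add(6, 16), -170) = Add(22, -170) = -148)
Pow(Add(L, Pow(84576, -1)), -1) = Pow(Add(-148, Pow(84576, -1)), -1) = Pow(Add(-148, Rational(1, 84576)), -1) = Pow(Rational(-12517247, 84576), -1) = Rational(-84576, 12517247)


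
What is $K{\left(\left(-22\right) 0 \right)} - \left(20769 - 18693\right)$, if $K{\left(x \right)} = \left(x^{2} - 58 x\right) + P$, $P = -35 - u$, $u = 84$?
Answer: $-2195$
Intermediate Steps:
$P = -119$ ($P = -35 - 84 = -119$)
$K{\left(x \right)} = -119 + x^{2} - 58 x$ ($K{\left(x \right)} = \left(x^{2} - 58 x\right) - 119 = -119 + x^{2} - 58 x$)
$K{\left(\left(-22\right) 0 \right)} - \left(20769 - 18693\right) = \left(-119 + \left(\left(-22\right) 0\right)^{2} - 58 \left(\left(-22\right) 0\right)\right) - \left(20769 - 18693\right) = \left(-119 + 0^{2} - 0\right) - 2076 = \left(-119 + 0 + 0\right) - 2076 = -119 - 2076 = -2195$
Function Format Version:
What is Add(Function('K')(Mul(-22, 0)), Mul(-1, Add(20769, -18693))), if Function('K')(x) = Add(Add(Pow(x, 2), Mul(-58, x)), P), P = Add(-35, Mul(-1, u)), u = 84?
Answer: -2195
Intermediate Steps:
P = -119 (P = Add(-35, Mul(-1, 84)) = Add(-35, -84) = -119)
Function('K')(x) = Add(-119, Pow(x, 2), Mul(-58, x)) (Function('K')(x) = Add(Add(Pow(x, 2), Mul(-58, x)), -119) = Add(-119, Pow(x, 2), Mul(-58, x)))
Add(Function('K')(Mul(-22, 0)), Mul(-1, Add(20769, -18693))) = Add(Add(-119, Pow(Mul(-22, 0), 2), Mul(-58, Mul(-22, 0))), Mul(-1, Add(20769, -18693))) = Add(Add(-119, Pow(0, 2), Mul(-58, 0)), Mul(-1, 2076)) = Add(Add(-119, 0, 0), -2076) = Add(-119, -2076) = -2195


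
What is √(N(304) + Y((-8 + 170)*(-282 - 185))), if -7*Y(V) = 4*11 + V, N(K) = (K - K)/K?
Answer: √529270/7 ≈ 103.93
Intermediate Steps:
N(K) = 0 (N(K) = 0/K = 0)
Y(V) = -44/7 - V/7 (Y(V) = -(4*11 + V)/7 = -(44 + V)/7 = -44/7 - V/7)
√(N(304) + Y((-8 + 170)*(-282 - 185))) = √(0 + (-44/7 - (-8 + 170)*(-282 - 185)/7)) = √(0 + (-44/7 - 162*(-467)/7)) = √(0 + (-44/7 - ⅐*(-75654))) = √(0 + (-44/7 + 75654/7)) = √(0 + 75610/7) = √(75610/7) = √529270/7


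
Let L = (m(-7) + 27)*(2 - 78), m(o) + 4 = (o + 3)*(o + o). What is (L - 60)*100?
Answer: -606400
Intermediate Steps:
m(o) = -4 + 2*o*(3 + o) (m(o) = -4 + (o + 3)*(o + o) = -4 + (3 + o)*(2*o) = -4 + 2*o*(3 + o))
L = -6004 (L = ((-4 + 2*(-7)² + 6*(-7)) + 27)*(2 - 78) = ((-4 + 2*49 - 42) + 27)*(-76) = ((-4 + 98 - 42) + 27)*(-76) = (52 + 27)*(-76) = 79*(-76) = -6004)
(L - 60)*100 = (-6004 - 60)*100 = -6064*100 = -606400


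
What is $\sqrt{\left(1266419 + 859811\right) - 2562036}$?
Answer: $7 i \sqrt{8894} \approx 660.16 i$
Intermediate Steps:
$\sqrt{\left(1266419 + 859811\right) - 2562036} = \sqrt{2126230 - 2562036} = \sqrt{-435806} = 7 i \sqrt{8894}$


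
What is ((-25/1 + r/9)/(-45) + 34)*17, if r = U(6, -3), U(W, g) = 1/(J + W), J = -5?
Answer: 237898/405 ≈ 587.40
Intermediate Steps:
U(W, g) = 1/(-5 + W)
r = 1 (r = 1/(-5 + 6) = 1/1 = 1)
((-25/1 + r/9)/(-45) + 34)*17 = ((-25/1 + 1/9)/(-45) + 34)*17 = ((-25*1 + 1*(⅑))*(-1/45) + 34)*17 = ((-25 + ⅑)*(-1/45) + 34)*17 = (-224/9*(-1/45) + 34)*17 = (224/405 + 34)*17 = (13994/405)*17 = 237898/405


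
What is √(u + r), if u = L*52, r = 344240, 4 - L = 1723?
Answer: 26*√377 ≈ 504.83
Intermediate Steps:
L = -1719 (L = 4 - 1*1723 = 4 - 1723 = -1719)
u = -89388 (u = -1719*52 = -89388)
√(u + r) = √(-89388 + 344240) = √254852 = 26*√377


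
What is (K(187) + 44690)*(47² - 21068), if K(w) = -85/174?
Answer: -146647112525/174 ≈ -8.4280e+8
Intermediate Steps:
K(w) = -85/174 (K(w) = -85*1/174 = -85/174)
(K(187) + 44690)*(47² - 21068) = (-85/174 + 44690)*(47² - 21068) = 7775975*(2209 - 21068)/174 = (7775975/174)*(-18859) = -146647112525/174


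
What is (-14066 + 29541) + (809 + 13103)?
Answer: 29387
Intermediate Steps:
(-14066 + 29541) + (809 + 13103) = 15475 + 13912 = 29387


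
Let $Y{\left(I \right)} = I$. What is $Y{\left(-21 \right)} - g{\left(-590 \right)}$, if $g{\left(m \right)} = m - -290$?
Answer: $279$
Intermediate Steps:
$g{\left(m \right)} = 290 + m$ ($g{\left(m \right)} = m + 290 = 290 + m$)
$Y{\left(-21 \right)} - g{\left(-590 \right)} = -21 - \left(290 - 590\right) = -21 - -300 = -21 + 300 = 279$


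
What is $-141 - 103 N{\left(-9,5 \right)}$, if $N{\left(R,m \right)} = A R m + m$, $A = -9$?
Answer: $-42371$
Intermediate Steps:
$N{\left(R,m \right)} = m - 9 R m$ ($N{\left(R,m \right)} = - 9 R m + m = m - 9 R m$)
$-141 - 103 N{\left(-9,5 \right)} = -141 - 103 \cdot 5 \left(1 - -81\right) = -141 - 103 \cdot 5 \left(1 + 81\right) = -141 - 103 \cdot 5 \cdot 82 = -141 - 42230 = -42371$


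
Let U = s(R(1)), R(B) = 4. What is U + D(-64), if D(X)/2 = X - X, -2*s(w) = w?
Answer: -2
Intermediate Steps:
s(w) = -w/2
D(X) = 0 (D(X) = 2*(X - X) = 2*0 = 0)
U = -2 (U = -½*4 = -2)
U + D(-64) = -2 + 0 = -2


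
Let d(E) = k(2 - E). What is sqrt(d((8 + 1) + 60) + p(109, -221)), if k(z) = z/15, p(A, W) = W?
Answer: I*sqrt(50730)/15 ≈ 15.016*I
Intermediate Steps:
k(z) = z/15 (k(z) = z*(1/15) = z/15)
d(E) = 2/15 - E/15 (d(E) = (2 - E)/15 = 2/15 - E/15)
sqrt(d((8 + 1) + 60) + p(109, -221)) = sqrt((2/15 - ((8 + 1) + 60)/15) - 221) = sqrt((2/15 - (9 + 60)/15) - 221) = sqrt((2/15 - 1/15*69) - 221) = sqrt((2/15 - 23/5) - 221) = sqrt(-67/15 - 221) = sqrt(-3382/15) = I*sqrt(50730)/15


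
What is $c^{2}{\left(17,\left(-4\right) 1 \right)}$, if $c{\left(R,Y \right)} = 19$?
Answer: $361$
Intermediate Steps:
$c^{2}{\left(17,\left(-4\right) 1 \right)} = 19^{2} = 361$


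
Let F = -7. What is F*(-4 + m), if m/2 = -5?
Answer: 98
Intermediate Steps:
m = -10 (m = 2*(-5) = -10)
F*(-4 + m) = -7*(-4 - 10) = -7*(-14) = 98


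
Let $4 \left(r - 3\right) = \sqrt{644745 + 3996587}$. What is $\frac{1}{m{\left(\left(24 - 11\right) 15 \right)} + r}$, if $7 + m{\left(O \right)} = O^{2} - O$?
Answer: $\frac{151304}{5722064771} - \frac{2 \sqrt{1160333}}{5722064771} \approx 2.6066 \cdot 10^{-5}$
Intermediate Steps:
$r = 3 + \frac{\sqrt{1160333}}{2}$ ($r = 3 + \frac{\sqrt{644745 + 3996587}}{4} = 3 + \frac{\sqrt{4641332}}{4} = 3 + \frac{2 \sqrt{1160333}}{4} = 3 + \frac{\sqrt{1160333}}{2} \approx 541.59$)
$m{\left(O \right)} = -7 + O^{2} - O$ ($m{\left(O \right)} = -7 + \left(O^{2} - O\right) = -7 + O^{2} - O$)
$\frac{1}{m{\left(\left(24 - 11\right) 15 \right)} + r} = \frac{1}{\left(-7 + \left(\left(24 - 11\right) 15\right)^{2} - \left(24 - 11\right) 15\right) + \left(3 + \frac{\sqrt{1160333}}{2}\right)} = \frac{1}{\left(-7 + \left(13 \cdot 15\right)^{2} - 13 \cdot 15\right) + \left(3 + \frac{\sqrt{1160333}}{2}\right)} = \frac{1}{\left(-7 + 195^{2} - 195\right) + \left(3 + \frac{\sqrt{1160333}}{2}\right)} = \frac{1}{\left(-7 + 38025 - 195\right) + \left(3 + \frac{\sqrt{1160333}}{2}\right)} = \frac{1}{37823 + \left(3 + \frac{\sqrt{1160333}}{2}\right)} = \frac{1}{37826 + \frac{\sqrt{1160333}}{2}}$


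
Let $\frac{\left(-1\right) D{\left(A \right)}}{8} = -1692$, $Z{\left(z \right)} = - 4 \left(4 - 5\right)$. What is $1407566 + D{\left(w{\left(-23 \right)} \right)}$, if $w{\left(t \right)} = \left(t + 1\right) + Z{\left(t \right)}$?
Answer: $1421102$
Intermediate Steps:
$Z{\left(z \right)} = 4$ ($Z{\left(z \right)} = \left(-4\right) \left(-1\right) = 4$)
$w{\left(t \right)} = 5 + t$ ($w{\left(t \right)} = \left(t + 1\right) + 4 = \left(1 + t\right) + 4 = 5 + t$)
$D{\left(A \right)} = 13536$ ($D{\left(A \right)} = \left(-8\right) \left(-1692\right) = 13536$)
$1407566 + D{\left(w{\left(-23 \right)} \right)} = 1407566 + 13536 = 1421102$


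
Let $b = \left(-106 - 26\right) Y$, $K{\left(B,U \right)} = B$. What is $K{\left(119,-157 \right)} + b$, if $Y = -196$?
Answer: $25991$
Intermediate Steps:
$b = 25872$ ($b = \left(-106 - 26\right) \left(-196\right) = \left(-132\right) \left(-196\right) = 25872$)
$K{\left(119,-157 \right)} + b = 119 + 25872 = 25991$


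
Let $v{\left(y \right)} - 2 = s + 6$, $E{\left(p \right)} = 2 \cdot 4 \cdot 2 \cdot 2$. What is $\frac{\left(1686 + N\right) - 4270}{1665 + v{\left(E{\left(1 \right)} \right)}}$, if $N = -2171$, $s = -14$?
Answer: $- \frac{1585}{553} \approx -2.8662$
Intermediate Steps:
$E{\left(p \right)} = 32$ ($E{\left(p \right)} = 2 \cdot 8 \cdot 2 = 2 \cdot 16 = 32$)
$v{\left(y \right)} = -6$ ($v{\left(y \right)} = 2 + \left(-14 + 6\right) = 2 - 8 = -6$)
$\frac{\left(1686 + N\right) - 4270}{1665 + v{\left(E{\left(1 \right)} \right)}} = \frac{\left(1686 - 2171\right) - 4270}{1665 - 6} = \frac{-485 - 4270}{1659} = \left(-4755\right) \frac{1}{1659} = - \frac{1585}{553}$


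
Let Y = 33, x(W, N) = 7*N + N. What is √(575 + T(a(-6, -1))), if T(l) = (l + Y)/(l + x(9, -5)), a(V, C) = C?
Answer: √965263/41 ≈ 23.963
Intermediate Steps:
x(W, N) = 8*N
T(l) = (33 + l)/(-40 + l) (T(l) = (l + 33)/(l + 8*(-5)) = (33 + l)/(l - 40) = (33 + l)/(-40 + l))
√(575 + T(a(-6, -1))) = √(575 + (33 - 1)/(-40 - 1)) = √(575 + 32/(-41)) = √(575 - 1/41*32) = √(575 - 32/41) = √(23543/41) = √965263/41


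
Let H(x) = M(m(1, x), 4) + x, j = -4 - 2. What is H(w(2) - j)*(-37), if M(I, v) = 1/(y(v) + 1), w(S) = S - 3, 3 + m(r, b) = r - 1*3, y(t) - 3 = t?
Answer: -1517/8 ≈ -189.63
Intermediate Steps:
y(t) = 3 + t
j = -6
m(r, b) = -6 + r (m(r, b) = -3 + (r - 1*3) = -3 + (r - 3) = -3 + (-3 + r) = -6 + r)
w(S) = -3 + S
M(I, v) = 1/(4 + v) (M(I, v) = 1/((3 + v) + 1) = 1/(4 + v))
H(x) = ⅛ + x (H(x) = 1/(4 + 4) + x = 1/8 + x = ⅛ + x)
H(w(2) - j)*(-37) = (⅛ + ((-3 + 2) - 1*(-6)))*(-37) = (⅛ + (-1 + 6))*(-37) = (⅛ + 5)*(-37) = (41/8)*(-37) = -1517/8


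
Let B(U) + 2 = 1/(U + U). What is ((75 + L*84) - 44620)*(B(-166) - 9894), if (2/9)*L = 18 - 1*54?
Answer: 191060111369/332 ≈ 5.7548e+8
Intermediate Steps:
L = -162 (L = 9*(18 - 1*54)/2 = 9*(18 - 54)/2 = (9/2)*(-36) = -162)
B(U) = -2 + 1/(2*U) (B(U) = -2 + 1/(U + U) = -2 + 1/(2*U))
((75 + L*84) - 44620)*(B(-166) - 9894) = ((75 - 162*84) - 44620)*((-2 + (½)/(-166)) - 9894) = ((75 - 13608) - 44620)*((-2 + (½)*(-1/166)) - 9894) = (-13533 - 44620)*((-2 - 1/332) - 9894) = -58153*(-665/332 - 9894) = -58153*(-3285473/332) = 191060111369/332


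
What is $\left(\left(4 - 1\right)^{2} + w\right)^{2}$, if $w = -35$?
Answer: $676$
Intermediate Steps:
$\left(\left(4 - 1\right)^{2} + w\right)^{2} = \left(\left(4 - 1\right)^{2} - 35\right)^{2} = \left(3^{2} - 35\right)^{2} = \left(9 - 35\right)^{2} = \left(-26\right)^{2} = 676$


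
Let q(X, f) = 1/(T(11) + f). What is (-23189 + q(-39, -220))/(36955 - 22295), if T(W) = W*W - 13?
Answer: -2597169/1641920 ≈ -1.5818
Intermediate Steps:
T(W) = -13 + W² (T(W) = W² - 13 = -13 + W²)
q(X, f) = 1/(108 + f) (q(X, f) = 1/((-13 + 11²) + f) = 1/((-13 + 121) + f) = 1/(108 + f))
(-23189 + q(-39, -220))/(36955 - 22295) = (-23189 + 1/(108 - 220))/(36955 - 22295) = (-23189 + 1/(-112))/14660 = (-23189 - 1/112)*(1/14660) = -2597169/112*1/14660 = -2597169/1641920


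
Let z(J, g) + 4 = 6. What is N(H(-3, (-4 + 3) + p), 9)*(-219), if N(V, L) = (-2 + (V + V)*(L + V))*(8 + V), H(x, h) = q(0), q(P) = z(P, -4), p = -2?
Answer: -91980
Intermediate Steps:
z(J, g) = 2 (z(J, g) = -4 + 6 = 2)
q(P) = 2
H(x, h) = 2
N(V, L) = (-2 + 2*V*(L + V))*(8 + V) (N(V, L) = (-2 + (2*V)*(L + V))*(8 + V) = (-2 + 2*V*(L + V))*(8 + V))
N(H(-3, (-4 + 3) + p), 9)*(-219) = (-16 - 2*2 + 2*2³ + 16*2² + 2*9*2² + 16*9*2)*(-219) = (-16 - 4 + 2*8 + 16*4 + 2*9*4 + 288)*(-219) = (-16 - 4 + 16 + 64 + 72 + 288)*(-219) = 420*(-219) = -91980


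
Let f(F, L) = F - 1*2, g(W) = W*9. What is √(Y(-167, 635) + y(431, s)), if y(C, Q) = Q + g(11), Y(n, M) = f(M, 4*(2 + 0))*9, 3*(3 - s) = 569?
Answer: 2*√12621/3 ≈ 74.896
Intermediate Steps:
s = -560/3 (s = 3 - ⅓*569 = 3 - 569/3 = -560/3 ≈ -186.67)
g(W) = 9*W
f(F, L) = -2 + F (f(F, L) = F - 2 = -2 + F)
Y(n, M) = -18 + 9*M (Y(n, M) = (-2 + M)*9 = -18 + 9*M)
y(C, Q) = 99 + Q (y(C, Q) = Q + 9*11 = Q + 99 = 99 + Q)
√(Y(-167, 635) + y(431, s)) = √((-18 + 9*635) + (99 - 560/3)) = √((-18 + 5715) - 263/3) = √(5697 - 263/3) = √(16828/3) = 2*√12621/3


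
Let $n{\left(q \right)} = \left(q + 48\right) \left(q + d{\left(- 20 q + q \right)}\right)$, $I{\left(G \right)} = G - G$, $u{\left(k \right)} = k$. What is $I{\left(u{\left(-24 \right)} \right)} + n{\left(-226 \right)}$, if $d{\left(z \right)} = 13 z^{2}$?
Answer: $-42666500676$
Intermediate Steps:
$I{\left(G \right)} = 0$
$n{\left(q \right)} = \left(48 + q\right) \left(q + 4693 q^{2}\right)$ ($n{\left(q \right)} = \left(q + 48\right) \left(q + 13 \left(- 20 q + q\right)^{2}\right) = \left(48 + q\right) \left(q + 13 \left(- 19 q\right)^{2}\right) = \left(48 + q\right) \left(q + 13 \cdot 361 q^{2}\right) = \left(48 + q\right) \left(q + 4693 q^{2}\right)$)
$I{\left(u{\left(-24 \right)} \right)} + n{\left(-226 \right)} = 0 - 226 \left(48 + 4693 \left(-226\right)^{2} + 225265 \left(-226\right)\right) = 0 - 226 \left(48 + 4693 \cdot 51076 - 50909890\right) = 0 - 226 \left(48 + 239699668 - 50909890\right) = 0 - 42666500676 = -42666500676$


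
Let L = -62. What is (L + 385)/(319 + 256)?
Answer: 323/575 ≈ 0.56174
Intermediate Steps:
(L + 385)/(319 + 256) = (-62 + 385)/(319 + 256) = 323/575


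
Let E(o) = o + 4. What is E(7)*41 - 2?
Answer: 449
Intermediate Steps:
E(o) = 4 + o
E(7)*41 - 2 = (4 + 7)*41 - 2 = 11*41 - 2 = 451 - 2 = 449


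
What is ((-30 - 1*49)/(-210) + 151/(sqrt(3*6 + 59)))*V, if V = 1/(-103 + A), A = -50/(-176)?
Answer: -3476/949095 - 1208*sqrt(77)/63273 ≈ -0.17119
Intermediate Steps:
A = 25/88 (A = -50*(-1/176) = 25/88 ≈ 0.28409)
V = -88/9039 (V = 1/(-103 + 25/88) = 1/(-9039/88) = -88/9039 ≈ -0.0097356)
((-30 - 1*49)/(-210) + 151/(sqrt(3*6 + 59)))*V = ((-30 - 1*49)/(-210) + 151/(sqrt(3*6 + 59)))*(-88/9039) = ((-30 - 49)*(-1/210) + 151/(sqrt(18 + 59)))*(-88/9039) = (-79*(-1/210) + 151/(sqrt(77)))*(-88/9039) = (79/210 + 151*(sqrt(77)/77))*(-88/9039) = (79/210 + 151*sqrt(77)/77)*(-88/9039) = -3476/949095 - 1208*sqrt(77)/63273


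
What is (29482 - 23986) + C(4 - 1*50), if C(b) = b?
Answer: 5450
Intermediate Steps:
(29482 - 23986) + C(4 - 1*50) = (29482 - 23986) + (4 - 1*50) = 5496 + (4 - 50) = 5496 - 46 = 5450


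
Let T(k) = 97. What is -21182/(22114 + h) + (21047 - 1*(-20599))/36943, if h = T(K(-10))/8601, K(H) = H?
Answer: 1190666427480/7026655058173 ≈ 0.16945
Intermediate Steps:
h = 97/8601 ≈ 0.011278
-21182/(22114 + h) + (21047 - 1*(-20599))/36943 = -21182/(22114 + 97/8601) + (21047 - 1*(-20599))/36943 = -21182/190202611/8601 + (21047 + 20599)*(1/36943) = -21182*8601/190202611 + 41646*(1/36943) = -182186382/190202611 + 41646/36943 = 1190666427480/7026655058173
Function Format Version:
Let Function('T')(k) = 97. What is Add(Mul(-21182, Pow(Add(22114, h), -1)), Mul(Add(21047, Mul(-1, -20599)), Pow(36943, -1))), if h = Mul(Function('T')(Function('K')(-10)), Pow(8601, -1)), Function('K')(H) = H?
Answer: Rational(1190666427480, 7026655058173) ≈ 0.16945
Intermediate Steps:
h = Rational(97, 8601) (h = Mul(97, Pow(8601, -1)) = Mul(97, Rational(1, 8601)) = Rational(97, 8601) ≈ 0.011278)
Add(Mul(-21182, Pow(Add(22114, h), -1)), Mul(Add(21047, Mul(-1, -20599)), Pow(36943, -1))) = Add(Mul(-21182, Pow(Add(22114, Rational(97, 8601)), -1)), Mul(Add(21047, Mul(-1, -20599)), Pow(36943, -1))) = Add(Mul(-21182, Pow(Rational(190202611, 8601), -1)), Mul(Add(21047, 20599), Rational(1, 36943))) = Add(Mul(-21182, Rational(8601, 190202611)), Mul(41646, Rational(1, 36943))) = Add(Rational(-182186382, 190202611), Rational(41646, 36943)) = Rational(1190666427480, 7026655058173)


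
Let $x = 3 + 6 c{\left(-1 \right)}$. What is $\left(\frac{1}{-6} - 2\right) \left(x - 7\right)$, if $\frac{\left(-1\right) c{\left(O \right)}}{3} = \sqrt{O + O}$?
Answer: $\frac{26}{3} + 39 i \sqrt{2} \approx 8.6667 + 55.154 i$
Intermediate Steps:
$c{\left(O \right)} = - 3 \sqrt{2} \sqrt{O}$ ($c{\left(O \right)} = - 3 \sqrt{O + O} = - 3 \sqrt{2 O} = - 3 \sqrt{2} \sqrt{O}$)
$x = 3 - 18 i \sqrt{2}$ ($x = 3 + 6 \left(- 3 \sqrt{2} \sqrt{-1}\right) = 3 + 6 \left(- 3 \sqrt{2} i\right) = 3 + 6 \left(- 3 i \sqrt{2}\right) = 3 - 18 i \sqrt{2} \approx 3.0 - 25.456 i$)
$\left(\frac{1}{-6} - 2\right) \left(x - 7\right) = \left(\frac{1}{-6} - 2\right) \left(\left(3 - 18 i \sqrt{2}\right) - 7\right) = \left(- \frac{1}{6} - 2\right) \left(-4 - 18 i \sqrt{2}\right) = - \frac{13 \left(-4 - 18 i \sqrt{2}\right)}{6} = \frac{26}{3} + 39 i \sqrt{2}$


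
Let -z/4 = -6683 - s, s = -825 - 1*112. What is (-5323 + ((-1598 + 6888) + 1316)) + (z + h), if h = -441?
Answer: 23826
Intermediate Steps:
s = -937 (s = -825 - 112 = -937)
z = 22984 (z = -4*(-6683 - 1*(-937)) = -4*(-6683 + 937) = -4*(-5746) = 22984)
(-5323 + ((-1598 + 6888) + 1316)) + (z + h) = (-5323 + ((-1598 + 6888) + 1316)) + (22984 - 441) = (-5323 + (5290 + 1316)) + 22543 = (-5323 + 6606) + 22543 = 1283 + 22543 = 23826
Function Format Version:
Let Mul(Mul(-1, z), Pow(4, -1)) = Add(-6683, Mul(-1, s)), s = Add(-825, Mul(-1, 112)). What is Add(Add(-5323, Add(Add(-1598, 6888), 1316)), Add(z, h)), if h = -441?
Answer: 23826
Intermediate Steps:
s = -937 (s = Add(-825, -112) = -937)
z = 22984 (z = Mul(-4, Add(-6683, Mul(-1, -937))) = Mul(-4, Add(-6683, 937)) = Mul(-4, -5746) = 22984)
Add(Add(-5323, Add(Add(-1598, 6888), 1316)), Add(z, h)) = Add(Add(-5323, Add(Add(-1598, 6888), 1316)), Add(22984, -441)) = Add(Add(-5323, Add(5290, 1316)), 22543) = Add(Add(-5323, 6606), 22543) = Add(1283, 22543) = 23826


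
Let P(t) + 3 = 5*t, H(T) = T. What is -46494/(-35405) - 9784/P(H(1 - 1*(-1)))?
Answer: -346077062/247835 ≈ -1396.4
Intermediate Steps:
P(t) = -3 + 5*t
-46494/(-35405) - 9784/P(H(1 - 1*(-1))) = -46494/(-35405) - 9784/(-3 + 5*(1 - 1*(-1))) = -46494*(-1/35405) - 9784/(-3 + 5*(1 + 1)) = 46494/35405 - 9784/(-3 + 5*2) = 46494/35405 - 9784/(-3 + 10) = 46494/35405 - 9784/7 = -346077062/247835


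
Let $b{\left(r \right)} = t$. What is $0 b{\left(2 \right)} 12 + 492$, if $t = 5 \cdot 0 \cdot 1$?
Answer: $492$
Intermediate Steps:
$t = 0$ ($t = 0 \cdot 1 = 0$)
$b{\left(r \right)} = 0$
$0 b{\left(2 \right)} 12 + 492 = 0 \cdot 0 \cdot 12 + 492 = 0 \cdot 12 + 492 = 0 + 492 = 492$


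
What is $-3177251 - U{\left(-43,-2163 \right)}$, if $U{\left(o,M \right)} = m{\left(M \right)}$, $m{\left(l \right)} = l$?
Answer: $-3175088$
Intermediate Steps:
$U{\left(o,M \right)} = M$
$-3177251 - U{\left(-43,-2163 \right)} = -3177251 - -2163 = -3177251 + 2163 = -3175088$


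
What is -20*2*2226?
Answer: -89040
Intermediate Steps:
-20*2*2226 = -40*2226 = -89040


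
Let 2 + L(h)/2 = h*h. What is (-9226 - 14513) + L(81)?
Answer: -10621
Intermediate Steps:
L(h) = -4 + 2*h**2 (L(h) = -4 + 2*(h*h) = -4 + 2*h**2)
(-9226 - 14513) + L(81) = (-9226 - 14513) + (-4 + 2*81**2) = -23739 + (-4 + 2*6561) = -23739 + (-4 + 13122) = -23739 + 13118 = -10621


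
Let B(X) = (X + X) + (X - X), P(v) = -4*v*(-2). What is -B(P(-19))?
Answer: 304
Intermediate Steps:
P(v) = 8*v
B(X) = 2*X (B(X) = 2*X + 0 = 2*X)
-B(P(-19)) = -2*8*(-19) = -2*(-152) = -1*(-304) = 304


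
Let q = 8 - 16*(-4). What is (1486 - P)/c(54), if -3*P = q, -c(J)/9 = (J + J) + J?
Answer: -755/729 ≈ -1.0357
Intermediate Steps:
c(J) = -27*J (c(J) = -9*((J + J) + J) = -9*(2*J + J) = -27*J)
q = 72 (q = 8 + 64 = 72)
P = -24 (P = -⅓*72 = -24)
(1486 - P)/c(54) = (1486 - 1*(-24))/((-27*54)) = (1486 + 24)/(-1458) = 1510*(-1/1458) = -755/729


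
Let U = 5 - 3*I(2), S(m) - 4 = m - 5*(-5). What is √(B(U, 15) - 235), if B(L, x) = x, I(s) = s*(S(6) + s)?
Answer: 2*I*√55 ≈ 14.832*I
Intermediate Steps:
S(m) = 29 + m (S(m) = 4 + (m - 5*(-5)) = 4 + (m + 25) = 4 + (25 + m) = 29 + m)
I(s) = s*(35 + s) (I(s) = s*((29 + 6) + s) = s*(35 + s))
U = -217 (U = 5 - 6*(35 + 2) = 5 - 6*37 = 5 - 3*74 = 5 - 222 = -217)
√(B(U, 15) - 235) = √(15 - 235) = √(-220) = 2*I*√55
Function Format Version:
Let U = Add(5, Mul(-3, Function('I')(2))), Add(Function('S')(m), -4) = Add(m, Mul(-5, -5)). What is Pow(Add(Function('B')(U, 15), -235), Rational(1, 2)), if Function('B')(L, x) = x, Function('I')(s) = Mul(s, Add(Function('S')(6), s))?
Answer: Mul(2, I, Pow(55, Rational(1, 2))) ≈ Mul(14.832, I)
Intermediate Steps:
Function('S')(m) = Add(29, m) (Function('S')(m) = Add(4, Add(m, Mul(-5, -5))) = Add(4, Add(m, 25)) = Add(4, Add(25, m)) = Add(29, m))
Function('I')(s) = Mul(s, Add(35, s)) (Function('I')(s) = Mul(s, Add(Add(29, 6), s)) = Mul(s, Add(35, s)))
U = -217 (U = Add(5, Mul(-3, Mul(2, Add(35, 2)))) = Add(5, Mul(-3, Mul(2, 37))) = Add(5, Mul(-3, 74)) = Add(5, -222) = -217)
Pow(Add(Function('B')(U, 15), -235), Rational(1, 2)) = Pow(Add(15, -235), Rational(1, 2)) = Pow(-220, Rational(1, 2)) = Mul(2, I, Pow(55, Rational(1, 2)))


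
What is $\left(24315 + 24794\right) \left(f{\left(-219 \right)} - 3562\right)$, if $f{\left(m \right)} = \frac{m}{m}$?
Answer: $-174877149$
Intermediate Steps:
$f{\left(m \right)} = 1$
$\left(24315 + 24794\right) \left(f{\left(-219 \right)} - 3562\right) = \left(24315 + 24794\right) \left(1 - 3562\right) = 49109 \left(-3561\right) = -174877149$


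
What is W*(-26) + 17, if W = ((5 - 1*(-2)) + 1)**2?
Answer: -1647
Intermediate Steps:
W = 64 (W = ((5 + 2) + 1)**2 = (7 + 1)**2 = 8**2 = 64)
W*(-26) + 17 = 64*(-26) + 17 = -1664 + 17 = -1647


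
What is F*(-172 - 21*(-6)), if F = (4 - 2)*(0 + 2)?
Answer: -184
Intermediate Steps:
F = 4 (F = 2*2 = 4)
F*(-172 - 21*(-6)) = 4*(-172 - 21*(-6)) = 4*(-172 + 126) = 4*(-46) = -184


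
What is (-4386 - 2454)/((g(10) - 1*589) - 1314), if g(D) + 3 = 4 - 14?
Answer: 1710/479 ≈ 3.5699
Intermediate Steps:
g(D) = -13 (g(D) = -3 + (4 - 14) = -3 - 10 = -13)
(-4386 - 2454)/((g(10) - 1*589) - 1314) = (-4386 - 2454)/((-13 - 1*589) - 1314) = -6840/((-13 - 589) - 1314) = -6840/(-602 - 1314) = -6840/(-1916) = -6840*(-1/1916) = 1710/479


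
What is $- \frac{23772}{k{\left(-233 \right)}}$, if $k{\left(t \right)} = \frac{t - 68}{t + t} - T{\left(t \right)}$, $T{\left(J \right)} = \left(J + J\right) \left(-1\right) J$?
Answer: $- \frac{3692584}{16865883} \approx -0.21894$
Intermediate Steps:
$T{\left(J \right)} = - 2 J^{2}$ ($T{\left(J \right)} = 2 J \left(-1\right) J = - 2 J J = - 2 J^{2}$)
$k{\left(t \right)} = 2 t^{2} + \frac{-68 + t}{2 t}$ ($k{\left(t \right)} = \frac{t - 68}{t + t} - - 2 t^{2} = \frac{-68 + t}{2 t} + 2 t^{2} = 2 t^{2} + \frac{-68 + t}{2 t}$)
$- \frac{23772}{k{\left(-233 \right)}} = - \frac{23772}{\frac{1}{2} \frac{1}{-233} \left(-68 - 233 + 4 \left(-233\right)^{3}\right)} = - \frac{23772}{\frac{1}{2} \left(- \frac{1}{233}\right) \left(-68 - 233 + 4 \left(-12649337\right)\right)} = - \frac{23772}{\frac{1}{2} \left(- \frac{1}{233}\right) \left(-68 - 233 - 50597348\right)} = - \frac{23772}{\frac{1}{2} \left(- \frac{1}{233}\right) \left(-50597649\right)} = - \frac{23772}{\frac{50597649}{466}} = \left(-23772\right) \frac{466}{50597649} = - \frac{3692584}{16865883}$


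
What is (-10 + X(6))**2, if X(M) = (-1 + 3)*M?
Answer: 4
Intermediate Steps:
X(M) = 2*M
(-10 + X(6))**2 = (-10 + 2*6)**2 = (-10 + 12)**2 = 2**2 = 4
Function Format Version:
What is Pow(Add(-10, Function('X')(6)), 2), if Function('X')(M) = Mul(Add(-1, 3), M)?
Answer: 4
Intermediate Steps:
Function('X')(M) = Mul(2, M)
Pow(Add(-10, Function('X')(6)), 2) = Pow(Add(-10, Mul(2, 6)), 2) = Pow(Add(-10, 12), 2) = Pow(2, 2) = 4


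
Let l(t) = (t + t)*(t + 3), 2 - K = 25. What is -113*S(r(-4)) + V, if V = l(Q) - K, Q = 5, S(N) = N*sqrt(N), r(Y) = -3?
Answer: 103 + 339*I*sqrt(3) ≈ 103.0 + 587.17*I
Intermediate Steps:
K = -23 (K = 2 - 1*25 = 2 - 25 = -23)
S(N) = N**(3/2)
l(t) = 2*t*(3 + t) (l(t) = (2*t)*(3 + t) = 2*t*(3 + t))
V = 103 (V = 2*5*(3 + 5) - 1*(-23) = 2*5*8 + 23 = 80 + 23 = 103)
-113*S(r(-4)) + V = -(-339)*I*sqrt(3) + 103 = 339*I*sqrt(3) + 103 = 103 + 339*I*sqrt(3)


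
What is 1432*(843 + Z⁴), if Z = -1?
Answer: 1208608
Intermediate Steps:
1432*(843 + Z⁴) = 1432*(843 + (-1)⁴) = 1432*(843 + 1) = 1432*844 = 1208608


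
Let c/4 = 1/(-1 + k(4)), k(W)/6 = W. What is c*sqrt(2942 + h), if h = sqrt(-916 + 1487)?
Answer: 4*sqrt(2942 + sqrt(571))/23 ≈ 9.4713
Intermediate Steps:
k(W) = 6*W
h = sqrt(571) ≈ 23.896
c = 4/23 (c = 4/(-1 + 6*4) = 4/(-1 + 24) = 4/23 ≈ 0.17391)
c*sqrt(2942 + h) = 4*sqrt(2942 + sqrt(571))/23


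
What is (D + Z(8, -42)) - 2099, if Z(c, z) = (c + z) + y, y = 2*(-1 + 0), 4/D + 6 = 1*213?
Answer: -441941/207 ≈ -2135.0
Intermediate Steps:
D = 4/207 (D = 4/(-6 + 1*213) = 4/(-6 + 213) = 4/207 ≈ 0.019324)
y = -2 (y = 2*(-1) = -2)
Z(c, z) = -2 + c + z (Z(c, z) = (c + z) - 2 = -2 + c + z)
(D + Z(8, -42)) - 2099 = (4/207 + (-2 + 8 - 42)) - 2099 = (4/207 - 36) - 2099 = -7448/207 - 2099 = -441941/207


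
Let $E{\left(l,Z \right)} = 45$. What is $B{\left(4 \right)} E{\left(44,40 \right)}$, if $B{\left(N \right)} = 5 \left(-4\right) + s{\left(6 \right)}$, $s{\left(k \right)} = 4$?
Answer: $-720$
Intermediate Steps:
$B{\left(N \right)} = -16$ ($B{\left(N \right)} = 5 \left(-4\right) + 4 = -20 + 4 = -16$)
$B{\left(4 \right)} E{\left(44,40 \right)} = \left(-16\right) 45 = -720$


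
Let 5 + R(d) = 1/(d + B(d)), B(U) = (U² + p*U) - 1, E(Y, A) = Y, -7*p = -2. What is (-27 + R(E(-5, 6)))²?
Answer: 15437041/15129 ≈ 1020.4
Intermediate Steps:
p = 2/7 (p = -⅐*(-2) = 2/7 ≈ 0.28571)
B(U) = -1 + U² + 2*U/7 (B(U) = (U² + 2*U/7) - 1 = -1 + U² + 2*U/7)
R(d) = -5 + 1/(-1 + d² + 9*d/7) (R(d) = -5 + 1/(d + (-1 + d² + 2*d/7)) = -5 + 1/(-1 + d² + 9*d/7))
(-27 + R(E(-5, 6)))² = (-27 + (42 - 45*(-5) - 35*(-5)²)/(-7 + 7*(-5)² + 9*(-5)))² = (-27 + (42 + 225 - 35*25)/(-7 + 7*25 - 45))² = (-27 + (42 + 225 - 875)/(-7 + 175 - 45))² = (-27 - 608/123)² = (-3929/123)² = 15437041/15129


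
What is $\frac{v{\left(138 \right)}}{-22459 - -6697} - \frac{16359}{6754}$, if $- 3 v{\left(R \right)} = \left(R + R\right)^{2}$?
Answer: $- \frac{14392165}{17742758} \approx -0.81116$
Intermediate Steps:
$v{\left(R \right)} = - \frac{4 R^{2}}{3}$ ($v{\left(R \right)} = - \frac{\left(R + R\right)^{2}}{3} = - \frac{\left(2 R\right)^{2}}{3} = - \frac{4 R^{2}}{3}$)
$\frac{v{\left(138 \right)}}{-22459 - -6697} - \frac{16359}{6754} = \frac{\left(- \frac{4}{3}\right) 138^{2}}{-22459 - -6697} - \frac{16359}{6754} = \frac{\left(- \frac{4}{3}\right) 19044}{-22459 + 6697} - \frac{16359}{6754} = - \frac{25392}{-15762} - \frac{16359}{6754} = \left(-25392\right) \left(- \frac{1}{15762}\right) - \frac{16359}{6754} = \frac{4232}{2627} - \frac{16359}{6754} = - \frac{14392165}{17742758}$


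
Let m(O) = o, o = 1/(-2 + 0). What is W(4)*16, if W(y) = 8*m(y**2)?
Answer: -64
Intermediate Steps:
o = -1/2 (o = 1/(-2) = -1/2 ≈ -0.50000)
m(O) = -1/2
W(y) = -4 (W(y) = 8*(-1/2) = -4)
W(4)*16 = -4*16 = -64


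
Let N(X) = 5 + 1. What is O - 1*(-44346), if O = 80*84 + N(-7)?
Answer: 51072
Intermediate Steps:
N(X) = 6
O = 6726 (O = 80*84 + 6 = 6720 + 6 = 6726)
O - 1*(-44346) = 6726 - 1*(-44346) = 6726 + 44346 = 51072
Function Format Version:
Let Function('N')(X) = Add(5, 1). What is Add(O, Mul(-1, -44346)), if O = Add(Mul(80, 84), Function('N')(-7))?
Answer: 51072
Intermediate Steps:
Function('N')(X) = 6
O = 6726 (O = Add(Mul(80, 84), 6) = Add(6720, 6) = 6726)
Add(O, Mul(-1, -44346)) = Add(6726, Mul(-1, -44346)) = Add(6726, 44346) = 51072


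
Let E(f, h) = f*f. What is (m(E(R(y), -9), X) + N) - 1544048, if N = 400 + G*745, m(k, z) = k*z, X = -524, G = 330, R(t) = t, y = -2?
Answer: -1299894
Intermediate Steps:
E(f, h) = f²
N = 246250 (N = 400 + 330*745 = 400 + 245850 = 246250)
(m(E(R(y), -9), X) + N) - 1544048 = ((-2)²*(-524) + 246250) - 1544048 = (4*(-524) + 246250) - 1544048 = (-2096 + 246250) - 1544048 = 244154 - 1544048 = -1299894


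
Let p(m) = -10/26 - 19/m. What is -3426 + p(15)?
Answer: -668392/195 ≈ -3427.7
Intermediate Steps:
p(m) = -5/13 - 19/m (p(m) = -10*1/26 - 19/m = -5/13 - 19/m)
-3426 + p(15) = -3426 + (-5/13 - 19/15) = -3426 - 322/195 = -668392/195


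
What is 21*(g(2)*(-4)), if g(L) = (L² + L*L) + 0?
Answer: -672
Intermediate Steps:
g(L) = 2*L² (g(L) = (L² + L²) + 0 = 2*L² + 0 = 2*L²)
21*(g(2)*(-4)) = 21*((2*2²)*(-4)) = 21*((2*4)*(-4)) = 21*(8*(-4)) = 21*(-32) = -672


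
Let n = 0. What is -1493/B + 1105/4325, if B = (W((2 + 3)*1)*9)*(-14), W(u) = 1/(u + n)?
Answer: 6485071/108990 ≈ 59.502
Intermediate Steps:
W(u) = 1/u (W(u) = 1/(u + 0) = 1/u)
B = -126/5 (B = (9/((2 + 3)*1))*(-14) = (9/(5*1))*(-14) = (9/5)*(-14) = -126/5 ≈ -25.200)
-1493/B + 1105/4325 = -1493/(-126/5) + 1105/4325 = -1493*(-5/126) + 1105*(1/4325) = 7465/126 + 221/865 = 6485071/108990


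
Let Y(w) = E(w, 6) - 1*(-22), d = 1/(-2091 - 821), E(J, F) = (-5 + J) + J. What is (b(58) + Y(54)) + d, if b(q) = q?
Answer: 532895/2912 ≈ 183.00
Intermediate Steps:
E(J, F) = -5 + 2*J
d = -1/2912 (d = 1/(-2912) = -1/2912 ≈ -0.00034341)
Y(w) = 17 + 2*w (Y(w) = (-5 + 2*w) - 1*(-22) = (-5 + 2*w) + 22 = 17 + 2*w)
(b(58) + Y(54)) + d = (58 + (17 + 2*54)) - 1/2912 = (58 + (17 + 108)) - 1/2912 = (58 + 125) - 1/2912 = 183 - 1/2912 = 532895/2912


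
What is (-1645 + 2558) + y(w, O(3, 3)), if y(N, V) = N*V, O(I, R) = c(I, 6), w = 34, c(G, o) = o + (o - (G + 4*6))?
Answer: 403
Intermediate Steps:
c(G, o) = -24 - G + 2*o (c(G, o) = o + (o - (G + 24)) = o + (o - (24 + G)) = o + (o + (-24 - G)) = o + (-24 + o - G) = -24 - G + 2*o)
O(I, R) = -12 - I (O(I, R) = -24 - I + 2*6 = -24 - I + 12 = -12 - I)
(-1645 + 2558) + y(w, O(3, 3)) = (-1645 + 2558) + 34*(-12 - 1*3) = 913 + 34*(-12 - 3) = 913 + 34*(-15) = 913 - 510 = 403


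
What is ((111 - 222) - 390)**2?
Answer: 251001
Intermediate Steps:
((111 - 222) - 390)**2 = (-111 - 390)**2 = (-501)**2 = 251001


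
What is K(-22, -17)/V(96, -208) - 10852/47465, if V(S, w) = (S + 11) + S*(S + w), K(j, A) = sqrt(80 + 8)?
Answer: -10852/47465 - 2*sqrt(22)/10645 ≈ -0.22951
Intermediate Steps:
K(j, A) = 2*sqrt(22) (K(j, A) = sqrt(88) = 2*sqrt(22))
V(S, w) = 11 + S + S*(S + w) (V(S, w) = (11 + S) + S*(S + w) = 11 + S + S*(S + w))
K(-22, -17)/V(96, -208) - 10852/47465 = (2*sqrt(22))/(11 + 96 + 96**2 + 96*(-208)) - 10852/47465 = (2*sqrt(22))/(11 + 96 + 9216 - 19968) - 10852*1/47465 = (2*sqrt(22))/(-10645) - 10852/47465 = (2*sqrt(22))*(-1/10645) - 10852/47465 = -2*sqrt(22)/10645 - 10852/47465 = -10852/47465 - 2*sqrt(22)/10645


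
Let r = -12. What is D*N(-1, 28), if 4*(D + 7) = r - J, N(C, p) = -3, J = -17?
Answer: 69/4 ≈ 17.250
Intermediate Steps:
D = -23/4 (D = -7 + (-12 - 1*(-17))/4 = -7 + (-12 + 17)/4 = -7 + (¼)*5 = -7 + 5/4 = -23/4 ≈ -5.7500)
D*N(-1, 28) = -23/4*(-3) = 69/4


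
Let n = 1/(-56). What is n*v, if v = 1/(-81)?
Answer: 1/4536 ≈ 0.00022046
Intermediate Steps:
n = -1/56 ≈ -0.017857
v = -1/81 ≈ -0.012346
n*v = -1/56*(-1/81) = 1/4536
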